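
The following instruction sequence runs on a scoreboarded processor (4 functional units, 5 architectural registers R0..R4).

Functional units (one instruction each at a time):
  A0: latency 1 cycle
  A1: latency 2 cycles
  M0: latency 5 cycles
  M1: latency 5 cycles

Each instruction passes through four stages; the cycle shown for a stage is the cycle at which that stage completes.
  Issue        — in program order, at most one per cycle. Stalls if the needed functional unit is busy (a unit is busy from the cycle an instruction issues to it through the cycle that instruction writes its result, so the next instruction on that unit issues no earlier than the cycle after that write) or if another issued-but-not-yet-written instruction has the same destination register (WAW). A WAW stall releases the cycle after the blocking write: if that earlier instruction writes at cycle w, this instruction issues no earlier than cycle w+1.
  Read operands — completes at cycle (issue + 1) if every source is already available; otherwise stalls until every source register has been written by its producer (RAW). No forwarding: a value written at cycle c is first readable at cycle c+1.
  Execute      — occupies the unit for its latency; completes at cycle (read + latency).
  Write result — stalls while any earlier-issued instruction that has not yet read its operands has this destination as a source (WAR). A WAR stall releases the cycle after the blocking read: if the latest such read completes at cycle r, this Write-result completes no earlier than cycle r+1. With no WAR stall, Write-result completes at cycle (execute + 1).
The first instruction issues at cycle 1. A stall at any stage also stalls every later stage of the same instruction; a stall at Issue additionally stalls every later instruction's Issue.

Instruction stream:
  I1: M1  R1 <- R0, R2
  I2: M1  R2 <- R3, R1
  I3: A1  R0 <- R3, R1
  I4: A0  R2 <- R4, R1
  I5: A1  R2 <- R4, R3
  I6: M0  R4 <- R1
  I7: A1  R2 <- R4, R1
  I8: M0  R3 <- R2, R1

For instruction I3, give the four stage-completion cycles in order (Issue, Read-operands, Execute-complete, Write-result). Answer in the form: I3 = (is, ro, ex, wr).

I3 = (10, 11, 13, 14)

t=1  I1 dispatched to M1
t=2  I1 operands ready
t=7  I1 complete
t=8  R1←I1
t=9  I2 dispatched to M1
t=10  I2 operands ready; I3 dispatched to A1
t=11  I3 operands ready
t=13  I3 complete
t=14  R0←I3
t=15  I2 complete
t=16  R2←I2
t=17  I4 dispatched to A0
t=18  I4 operands ready
t=19  I4 complete
t=20  R2←I4
t=21  I5 dispatched to A1
t=22  I5 operands ready; I6 dispatched to M0
t=23  I6 operands ready
t=24  I5 complete
t=25  R2←I5
t=26  I7 dispatched to A1
t=28  I6 complete
t=29  R4←I6
t=30  I7 operands ready; I8 dispatched to M0
t=32  I7 complete
t=33  R2←I7
t=34  I8 operands ready
t=39  I8 complete
t=40  R3←I8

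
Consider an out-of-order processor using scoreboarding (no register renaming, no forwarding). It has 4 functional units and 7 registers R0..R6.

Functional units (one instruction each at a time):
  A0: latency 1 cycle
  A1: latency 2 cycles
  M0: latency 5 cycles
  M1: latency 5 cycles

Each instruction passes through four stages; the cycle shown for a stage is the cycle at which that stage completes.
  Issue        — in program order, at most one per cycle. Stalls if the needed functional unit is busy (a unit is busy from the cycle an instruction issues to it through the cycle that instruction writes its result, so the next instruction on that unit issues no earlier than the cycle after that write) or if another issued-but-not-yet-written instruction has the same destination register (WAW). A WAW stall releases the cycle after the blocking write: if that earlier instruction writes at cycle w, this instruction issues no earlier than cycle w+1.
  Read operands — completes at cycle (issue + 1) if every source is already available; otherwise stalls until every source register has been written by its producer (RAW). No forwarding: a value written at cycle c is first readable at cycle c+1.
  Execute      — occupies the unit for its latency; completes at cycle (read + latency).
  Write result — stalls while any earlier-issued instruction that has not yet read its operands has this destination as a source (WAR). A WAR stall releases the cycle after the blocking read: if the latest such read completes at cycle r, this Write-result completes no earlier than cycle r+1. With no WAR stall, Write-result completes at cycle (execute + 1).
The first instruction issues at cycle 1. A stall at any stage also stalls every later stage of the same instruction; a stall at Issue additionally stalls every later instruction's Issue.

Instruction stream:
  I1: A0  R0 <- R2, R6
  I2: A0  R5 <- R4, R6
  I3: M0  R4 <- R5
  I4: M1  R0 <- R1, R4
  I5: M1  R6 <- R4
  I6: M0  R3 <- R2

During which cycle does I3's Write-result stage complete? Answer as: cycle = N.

cycle 1: I1 issues→A0
cycle 2: I1 reads
cycle 3: I1 exec-done
cycle 4: I1 writes R0
cycle 5: I2 issues→A0
cycle 6: I2 reads, I3 issues→M0
cycle 7: I2 exec-done, I4 issues→M1
cycle 8: I2 writes R5
cycle 9: I3 reads
cycle 14: I3 exec-done
cycle 15: I3 writes R4
cycle 16: I4 reads
cycle 21: I4 exec-done
cycle 22: I4 writes R0
cycle 23: I5 issues→M1
cycle 24: I5 reads, I6 issues→M0
cycle 25: I6 reads
cycle 29: I5 exec-done
cycle 30: I5 writes R6, I6 exec-done
cycle 31: I6 writes R3

cycle = 15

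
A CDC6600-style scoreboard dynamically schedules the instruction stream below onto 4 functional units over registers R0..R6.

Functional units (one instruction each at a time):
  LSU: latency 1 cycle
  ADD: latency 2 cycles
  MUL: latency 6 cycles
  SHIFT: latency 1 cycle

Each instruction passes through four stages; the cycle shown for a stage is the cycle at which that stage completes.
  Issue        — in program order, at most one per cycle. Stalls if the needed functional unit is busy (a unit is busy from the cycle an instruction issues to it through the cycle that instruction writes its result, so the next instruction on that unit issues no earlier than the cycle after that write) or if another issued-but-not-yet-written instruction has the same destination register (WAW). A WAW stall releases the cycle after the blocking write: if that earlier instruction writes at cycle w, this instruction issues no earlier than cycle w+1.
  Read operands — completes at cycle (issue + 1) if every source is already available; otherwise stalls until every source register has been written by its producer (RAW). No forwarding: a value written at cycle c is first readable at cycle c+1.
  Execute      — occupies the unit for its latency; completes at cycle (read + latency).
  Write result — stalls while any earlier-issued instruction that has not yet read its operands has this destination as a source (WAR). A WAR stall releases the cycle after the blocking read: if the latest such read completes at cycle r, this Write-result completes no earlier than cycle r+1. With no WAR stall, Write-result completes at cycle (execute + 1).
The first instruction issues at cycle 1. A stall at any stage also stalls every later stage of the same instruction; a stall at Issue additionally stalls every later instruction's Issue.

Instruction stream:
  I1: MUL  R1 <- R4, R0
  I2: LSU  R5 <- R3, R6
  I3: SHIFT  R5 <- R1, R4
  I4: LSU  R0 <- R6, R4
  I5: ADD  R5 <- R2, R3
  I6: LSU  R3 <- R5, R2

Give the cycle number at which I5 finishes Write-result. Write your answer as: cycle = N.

cycle = 17

cycle 1: I1→MUL
cycle 2: I1 RO, I2→LSU
cycle 3: I2 RO
cycle 4: I2 EX
cycle 5: I2 WR R5
cycle 6: I3→SHIFT
cycle 7: I4→LSU
cycle 8: I1 EX, I4 RO
cycle 9: I1 WR R1, I4 EX
cycle 10: I3 RO, I4 WR R0
cycle 11: I3 EX
cycle 12: I3 WR R5
cycle 13: I5→ADD
cycle 14: I5 RO, I6→LSU
cycle 16: I5 EX
cycle 17: I5 WR R5
cycle 18: I6 RO
cycle 19: I6 EX
cycle 20: I6 WR R3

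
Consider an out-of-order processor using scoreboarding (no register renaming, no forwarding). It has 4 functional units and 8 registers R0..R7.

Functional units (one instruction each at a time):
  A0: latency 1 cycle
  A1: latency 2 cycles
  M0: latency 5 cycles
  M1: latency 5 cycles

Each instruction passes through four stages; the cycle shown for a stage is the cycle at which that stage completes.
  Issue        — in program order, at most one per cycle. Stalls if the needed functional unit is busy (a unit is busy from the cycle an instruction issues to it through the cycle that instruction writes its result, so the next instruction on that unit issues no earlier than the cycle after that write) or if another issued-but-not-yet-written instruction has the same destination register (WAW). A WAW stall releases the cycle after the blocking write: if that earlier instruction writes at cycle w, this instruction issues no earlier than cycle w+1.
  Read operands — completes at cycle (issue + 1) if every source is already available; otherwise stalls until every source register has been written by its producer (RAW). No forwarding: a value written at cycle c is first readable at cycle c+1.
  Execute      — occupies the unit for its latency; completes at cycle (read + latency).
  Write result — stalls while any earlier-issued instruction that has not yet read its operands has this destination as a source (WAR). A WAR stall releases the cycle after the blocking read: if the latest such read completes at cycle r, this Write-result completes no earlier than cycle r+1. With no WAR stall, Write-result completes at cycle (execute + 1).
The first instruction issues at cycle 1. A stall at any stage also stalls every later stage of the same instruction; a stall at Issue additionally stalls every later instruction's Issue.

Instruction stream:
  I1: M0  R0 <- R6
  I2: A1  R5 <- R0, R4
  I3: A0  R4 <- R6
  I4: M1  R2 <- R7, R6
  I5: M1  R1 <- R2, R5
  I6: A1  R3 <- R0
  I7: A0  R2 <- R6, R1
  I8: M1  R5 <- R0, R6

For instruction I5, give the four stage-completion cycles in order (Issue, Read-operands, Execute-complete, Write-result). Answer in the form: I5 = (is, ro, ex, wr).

I1  is:1  ro:2  ex:7  wr:8
I2  is:2  ro:9  ex:11  wr:12  — RAW R0: wait I1 write@8
I3  is:3  ro:4  ex:5  wr:10  — WAR R4: wait I2 read@9
I4  is:4  ro:5  ex:10  wr:11
I5  is:12  ro:13  ex:18  wr:19  — struct: M1 busy until I4 writes@11
I6  is:13  ro:14  ex:16  wr:17
I7  is:14  ro:20  ex:21  wr:22  — RAW R1: wait I5 write@19
I8  is:20  ro:21  ex:26  wr:27  — struct: M1 busy until I5 writes@19

I5 = (12, 13, 18, 19)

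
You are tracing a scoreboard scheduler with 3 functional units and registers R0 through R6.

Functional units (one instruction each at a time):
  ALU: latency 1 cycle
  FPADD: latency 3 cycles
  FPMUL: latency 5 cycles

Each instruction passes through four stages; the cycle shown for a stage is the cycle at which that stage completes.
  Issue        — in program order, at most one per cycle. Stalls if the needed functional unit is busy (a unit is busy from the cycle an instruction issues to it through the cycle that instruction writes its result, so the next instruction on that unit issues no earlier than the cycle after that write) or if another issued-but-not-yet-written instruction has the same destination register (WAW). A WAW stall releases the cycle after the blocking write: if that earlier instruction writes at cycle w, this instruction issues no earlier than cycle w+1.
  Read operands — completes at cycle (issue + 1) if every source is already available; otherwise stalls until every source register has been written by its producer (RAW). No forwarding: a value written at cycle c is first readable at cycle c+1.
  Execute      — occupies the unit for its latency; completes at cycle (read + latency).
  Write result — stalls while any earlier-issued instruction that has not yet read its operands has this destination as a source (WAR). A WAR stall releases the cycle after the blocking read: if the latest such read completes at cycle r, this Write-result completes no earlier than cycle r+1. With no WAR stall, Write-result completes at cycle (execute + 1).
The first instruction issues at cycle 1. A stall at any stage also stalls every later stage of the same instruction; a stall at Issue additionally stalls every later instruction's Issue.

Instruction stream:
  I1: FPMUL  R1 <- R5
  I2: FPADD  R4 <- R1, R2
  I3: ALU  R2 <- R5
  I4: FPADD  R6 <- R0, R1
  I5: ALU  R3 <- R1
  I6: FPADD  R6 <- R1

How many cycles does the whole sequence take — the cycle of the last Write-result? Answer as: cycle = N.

cycle = 25

c1: I1 dispatched to FPMUL
c2: I1 operands ready, I2 dispatched to FPADD
c3: I3 dispatched to ALU
c4: I3 operands ready
c5: I3 complete
c7: I1 complete
c8: R1←I1
c9: I2 operands ready
c10: R2←I3
c12: I2 complete
c13: R4←I2
c14: I4 dispatched to FPADD
c15: I4 operands ready, I5 dispatched to ALU
c16: I5 operands ready
c17: I5 complete
c18: I4 complete, R3←I5
c19: R6←I4
c20: I6 dispatched to FPADD
c21: I6 operands ready
c24: I6 complete
c25: R6←I6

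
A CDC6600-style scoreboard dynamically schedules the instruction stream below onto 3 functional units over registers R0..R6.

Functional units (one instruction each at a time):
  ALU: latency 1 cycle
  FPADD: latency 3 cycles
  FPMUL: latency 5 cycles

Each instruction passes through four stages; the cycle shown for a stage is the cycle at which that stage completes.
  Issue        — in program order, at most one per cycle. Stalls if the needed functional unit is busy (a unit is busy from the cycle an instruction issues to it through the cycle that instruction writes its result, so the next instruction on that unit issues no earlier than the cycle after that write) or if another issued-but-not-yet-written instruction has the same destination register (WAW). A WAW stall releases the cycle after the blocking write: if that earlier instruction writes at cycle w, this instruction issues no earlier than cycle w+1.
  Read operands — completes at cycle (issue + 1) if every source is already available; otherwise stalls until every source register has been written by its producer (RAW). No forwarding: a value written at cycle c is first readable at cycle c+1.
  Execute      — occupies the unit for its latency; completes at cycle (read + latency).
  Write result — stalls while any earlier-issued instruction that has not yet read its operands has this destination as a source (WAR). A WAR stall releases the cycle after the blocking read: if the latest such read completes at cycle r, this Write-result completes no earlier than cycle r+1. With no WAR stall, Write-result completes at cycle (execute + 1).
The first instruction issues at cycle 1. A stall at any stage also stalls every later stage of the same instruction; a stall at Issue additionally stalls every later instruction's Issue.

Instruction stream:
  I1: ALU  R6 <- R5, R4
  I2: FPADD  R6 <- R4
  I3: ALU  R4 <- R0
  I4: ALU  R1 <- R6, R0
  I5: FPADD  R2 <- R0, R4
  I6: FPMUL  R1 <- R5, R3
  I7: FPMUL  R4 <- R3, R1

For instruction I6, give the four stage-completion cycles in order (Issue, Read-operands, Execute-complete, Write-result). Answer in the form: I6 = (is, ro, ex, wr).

I6 = (14, 15, 20, 21)

1) issue 1, read 2, done 3, write 4
2) issue 5, read 6, done 9, write 10  <WAW R6: wait I1 write@4>
3) issue 6, read 7, done 8, write 9
4) issue 10, read 11, done 12, write 13  <struct: ALU busy until I3 writes@9>
5) issue 11, read 12, done 15, write 16
6) issue 14, read 15, done 20, write 21  <WAW R1: wait I4 write@13>
7) issue 22, read 23, done 28, write 29  <struct: FPMUL busy until I6 writes@21>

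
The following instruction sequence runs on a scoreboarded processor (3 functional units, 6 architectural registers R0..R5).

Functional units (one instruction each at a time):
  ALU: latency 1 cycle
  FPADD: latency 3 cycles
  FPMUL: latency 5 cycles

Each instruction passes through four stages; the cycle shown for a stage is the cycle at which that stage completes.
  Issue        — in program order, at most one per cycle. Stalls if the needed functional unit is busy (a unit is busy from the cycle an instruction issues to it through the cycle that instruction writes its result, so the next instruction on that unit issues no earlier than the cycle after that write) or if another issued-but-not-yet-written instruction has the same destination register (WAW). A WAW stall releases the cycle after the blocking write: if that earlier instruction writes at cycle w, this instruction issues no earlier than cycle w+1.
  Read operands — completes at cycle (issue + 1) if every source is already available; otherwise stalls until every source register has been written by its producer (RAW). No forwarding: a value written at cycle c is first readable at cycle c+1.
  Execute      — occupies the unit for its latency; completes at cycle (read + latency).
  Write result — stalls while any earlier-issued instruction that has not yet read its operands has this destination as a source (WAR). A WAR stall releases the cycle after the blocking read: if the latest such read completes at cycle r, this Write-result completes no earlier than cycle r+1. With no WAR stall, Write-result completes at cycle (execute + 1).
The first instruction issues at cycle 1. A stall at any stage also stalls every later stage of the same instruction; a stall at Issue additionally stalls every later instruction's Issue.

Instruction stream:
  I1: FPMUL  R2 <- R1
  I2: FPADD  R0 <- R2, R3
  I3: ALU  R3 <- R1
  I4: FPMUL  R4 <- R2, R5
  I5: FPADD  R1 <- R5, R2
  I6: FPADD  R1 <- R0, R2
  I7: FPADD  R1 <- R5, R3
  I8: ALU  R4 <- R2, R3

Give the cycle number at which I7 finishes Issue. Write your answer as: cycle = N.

cycle = 26

  I1 | 1 | 2 | 7 | 8
  I2 | 2 | 9 | 12 | 13   RAW R2: wait I1 write@8
  I3 | 3 | 4 | 5 | 10   WAR R3: wait I2 read@9
  I4 | 9 | 10 | 15 | 16   struct: FPMUL busy until I1 writes@8
  I5 | 14 | 15 | 18 | 19   struct: FPADD busy until I2 writes@13
  I6 | 20 | 21 | 24 | 25   struct: FPADD busy until I5 writes@19
  I7 | 26 | 27 | 30 | 31   struct: FPADD busy until I6 writes@25
  I8 | 27 | 28 | 29 | 30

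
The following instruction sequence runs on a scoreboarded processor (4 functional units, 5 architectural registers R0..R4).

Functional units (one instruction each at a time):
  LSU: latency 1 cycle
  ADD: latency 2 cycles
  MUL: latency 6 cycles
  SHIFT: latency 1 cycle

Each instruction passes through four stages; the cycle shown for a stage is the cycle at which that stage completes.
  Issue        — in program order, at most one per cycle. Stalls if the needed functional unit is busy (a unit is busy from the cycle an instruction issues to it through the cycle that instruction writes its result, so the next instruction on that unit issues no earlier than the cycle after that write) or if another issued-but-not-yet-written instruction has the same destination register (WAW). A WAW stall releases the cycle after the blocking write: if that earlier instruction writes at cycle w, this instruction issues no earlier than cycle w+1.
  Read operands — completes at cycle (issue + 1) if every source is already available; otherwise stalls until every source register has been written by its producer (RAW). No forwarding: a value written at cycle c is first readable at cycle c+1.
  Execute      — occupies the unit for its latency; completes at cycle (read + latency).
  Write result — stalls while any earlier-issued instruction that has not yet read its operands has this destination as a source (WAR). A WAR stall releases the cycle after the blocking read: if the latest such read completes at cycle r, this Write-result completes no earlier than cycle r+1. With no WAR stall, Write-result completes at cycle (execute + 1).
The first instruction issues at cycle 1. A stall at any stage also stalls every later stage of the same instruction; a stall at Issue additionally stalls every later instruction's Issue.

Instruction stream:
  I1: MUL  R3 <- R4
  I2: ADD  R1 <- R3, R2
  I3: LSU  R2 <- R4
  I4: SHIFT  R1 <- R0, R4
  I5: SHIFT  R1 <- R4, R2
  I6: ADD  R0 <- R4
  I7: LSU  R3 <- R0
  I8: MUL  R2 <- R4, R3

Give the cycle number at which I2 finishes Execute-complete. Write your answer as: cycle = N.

I1 -> (1, 2, 8, 9)
I2 -> (2, 10, 12, 13)  // RAW R3: wait I1 write@9
I3 -> (3, 4, 5, 11)  // WAR R2: wait I2 read@10
I4 -> (14, 15, 16, 17)  // WAW R1: wait I2 write@13
I5 -> (18, 19, 20, 21)  // struct: SHIFT busy until I4 writes@17
I6 -> (19, 20, 22, 23)
I7 -> (20, 24, 25, 26)  // RAW R0: wait I6 write@23
I8 -> (21, 27, 33, 34)  // RAW R3: wait I7 write@26

cycle = 12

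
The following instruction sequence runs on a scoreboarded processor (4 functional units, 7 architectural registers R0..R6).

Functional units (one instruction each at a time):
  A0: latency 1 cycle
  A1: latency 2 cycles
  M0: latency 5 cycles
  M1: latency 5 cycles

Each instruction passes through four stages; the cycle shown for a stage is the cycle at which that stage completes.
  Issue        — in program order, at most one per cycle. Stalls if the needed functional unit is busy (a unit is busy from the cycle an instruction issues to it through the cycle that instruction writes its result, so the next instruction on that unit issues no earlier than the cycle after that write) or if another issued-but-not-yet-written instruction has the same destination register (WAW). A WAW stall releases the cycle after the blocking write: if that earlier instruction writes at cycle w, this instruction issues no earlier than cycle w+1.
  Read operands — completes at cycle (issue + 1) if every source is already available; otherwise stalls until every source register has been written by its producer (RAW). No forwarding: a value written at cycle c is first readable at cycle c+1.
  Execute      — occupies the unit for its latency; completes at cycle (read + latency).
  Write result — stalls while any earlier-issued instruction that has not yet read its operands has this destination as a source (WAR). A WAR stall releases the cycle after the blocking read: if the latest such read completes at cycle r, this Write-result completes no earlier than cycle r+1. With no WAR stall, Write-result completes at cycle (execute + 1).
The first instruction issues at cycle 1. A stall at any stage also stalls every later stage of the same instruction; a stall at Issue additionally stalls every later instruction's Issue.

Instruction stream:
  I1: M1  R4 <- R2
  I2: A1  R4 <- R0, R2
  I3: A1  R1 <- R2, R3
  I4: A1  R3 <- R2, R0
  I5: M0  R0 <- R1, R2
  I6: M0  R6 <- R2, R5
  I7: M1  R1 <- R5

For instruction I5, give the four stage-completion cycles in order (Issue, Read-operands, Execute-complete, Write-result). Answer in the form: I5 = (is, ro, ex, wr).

I5 = (20, 21, 26, 27)

t=1  issue I1 (M1)
t=2  I1 read-ops
t=7  I1 finished on M1
t=8  I1→R4
t=9  issue I2 (A1)
t=10  I2 read-ops
t=12  I2 finished on A1
t=13  I2→R4
t=14  issue I3 (A1)
t=15  I3 read-ops
t=17  I3 finished on A1
t=18  I3→R1
t=19  issue I4 (A1)
t=20  I4 read-ops; issue I5 (M0)
t=21  I5 read-ops
t=22  I4 finished on A1
t=23  I4→R3
t=26  I5 finished on M0
t=27  I5→R0
t=28  issue I6 (M0)
t=29  I6 read-ops; issue I7 (M1)
t=30  I7 read-ops
t=34  I6 finished on M0
t=35  I6→R6; I7 finished on M1
t=36  I7→R1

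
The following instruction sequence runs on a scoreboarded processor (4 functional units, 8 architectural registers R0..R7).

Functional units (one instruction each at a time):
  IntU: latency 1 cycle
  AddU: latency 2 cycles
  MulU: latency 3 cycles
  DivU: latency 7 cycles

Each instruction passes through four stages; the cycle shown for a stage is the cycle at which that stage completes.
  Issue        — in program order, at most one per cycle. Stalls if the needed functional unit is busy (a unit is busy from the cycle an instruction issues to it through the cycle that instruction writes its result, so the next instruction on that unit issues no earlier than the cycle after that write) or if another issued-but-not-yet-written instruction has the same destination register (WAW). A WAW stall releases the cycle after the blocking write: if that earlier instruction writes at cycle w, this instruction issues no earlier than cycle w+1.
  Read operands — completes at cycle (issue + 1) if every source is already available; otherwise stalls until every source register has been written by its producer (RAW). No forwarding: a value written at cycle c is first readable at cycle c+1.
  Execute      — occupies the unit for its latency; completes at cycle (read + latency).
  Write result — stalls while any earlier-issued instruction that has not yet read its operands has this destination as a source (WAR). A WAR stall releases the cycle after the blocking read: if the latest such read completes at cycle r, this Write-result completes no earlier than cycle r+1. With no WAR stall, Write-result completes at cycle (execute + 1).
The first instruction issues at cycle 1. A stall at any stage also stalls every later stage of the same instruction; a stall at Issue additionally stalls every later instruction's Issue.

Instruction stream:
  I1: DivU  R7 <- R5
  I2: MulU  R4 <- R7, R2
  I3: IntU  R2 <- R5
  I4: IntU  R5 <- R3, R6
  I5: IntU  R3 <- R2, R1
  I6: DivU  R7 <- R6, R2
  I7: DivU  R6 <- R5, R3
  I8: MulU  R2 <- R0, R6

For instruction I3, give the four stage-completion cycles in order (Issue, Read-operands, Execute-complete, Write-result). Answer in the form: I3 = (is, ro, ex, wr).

I1 -> (1, 2, 9, 10)
I2 -> (2, 11, 14, 15)  // RAW R7: wait I1 write@10
I3 -> (3, 4, 5, 12)  // WAR R2: wait I2 read@11
I4 -> (13, 14, 15, 16)  // struct: IntU busy until I3 writes@12
I5 -> (17, 18, 19, 20)  // struct: IntU busy until I4 writes@16
I6 -> (18, 19, 26, 27)
I7 -> (28, 29, 36, 37)  // struct: DivU busy until I6 writes@27
I8 -> (29, 38, 41, 42)  // RAW R6: wait I7 write@37

I3 = (3, 4, 5, 12)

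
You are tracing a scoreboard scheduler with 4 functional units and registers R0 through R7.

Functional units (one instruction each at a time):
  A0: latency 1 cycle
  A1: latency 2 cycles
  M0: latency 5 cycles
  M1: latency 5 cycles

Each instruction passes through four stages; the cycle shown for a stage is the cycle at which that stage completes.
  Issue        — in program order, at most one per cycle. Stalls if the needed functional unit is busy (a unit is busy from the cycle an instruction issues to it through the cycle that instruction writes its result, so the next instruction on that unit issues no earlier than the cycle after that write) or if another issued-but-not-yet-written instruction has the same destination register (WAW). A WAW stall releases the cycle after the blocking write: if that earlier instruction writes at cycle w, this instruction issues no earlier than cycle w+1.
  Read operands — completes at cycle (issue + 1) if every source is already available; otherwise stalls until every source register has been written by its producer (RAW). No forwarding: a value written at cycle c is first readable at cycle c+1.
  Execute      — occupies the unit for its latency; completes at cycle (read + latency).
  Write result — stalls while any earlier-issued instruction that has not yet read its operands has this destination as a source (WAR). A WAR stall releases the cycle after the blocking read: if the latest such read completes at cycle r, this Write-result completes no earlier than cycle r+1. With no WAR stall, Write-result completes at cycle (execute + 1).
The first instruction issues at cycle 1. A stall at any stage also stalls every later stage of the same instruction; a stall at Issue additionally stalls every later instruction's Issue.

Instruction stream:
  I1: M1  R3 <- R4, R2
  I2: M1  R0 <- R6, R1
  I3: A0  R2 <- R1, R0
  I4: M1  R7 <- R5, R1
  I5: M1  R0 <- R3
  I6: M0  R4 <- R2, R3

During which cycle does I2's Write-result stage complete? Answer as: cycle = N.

cycle = 16

t=1  I1→M1
t=2  I1 RO
t=7  I1 EX
t=8  I1 WR R3
t=9  I2→M1
t=10  I2 RO; I3→A0
t=15  I2 EX
t=16  I2 WR R0
t=17  I3 RO; I4→M1
t=18  I3 EX; I4 RO
t=19  I3 WR R2
t=23  I4 EX
t=24  I4 WR R7
t=25  I5→M1
t=26  I5 RO; I6→M0
t=27  I6 RO
t=31  I5 EX
t=32  I5 WR R0; I6 EX
t=33  I6 WR R4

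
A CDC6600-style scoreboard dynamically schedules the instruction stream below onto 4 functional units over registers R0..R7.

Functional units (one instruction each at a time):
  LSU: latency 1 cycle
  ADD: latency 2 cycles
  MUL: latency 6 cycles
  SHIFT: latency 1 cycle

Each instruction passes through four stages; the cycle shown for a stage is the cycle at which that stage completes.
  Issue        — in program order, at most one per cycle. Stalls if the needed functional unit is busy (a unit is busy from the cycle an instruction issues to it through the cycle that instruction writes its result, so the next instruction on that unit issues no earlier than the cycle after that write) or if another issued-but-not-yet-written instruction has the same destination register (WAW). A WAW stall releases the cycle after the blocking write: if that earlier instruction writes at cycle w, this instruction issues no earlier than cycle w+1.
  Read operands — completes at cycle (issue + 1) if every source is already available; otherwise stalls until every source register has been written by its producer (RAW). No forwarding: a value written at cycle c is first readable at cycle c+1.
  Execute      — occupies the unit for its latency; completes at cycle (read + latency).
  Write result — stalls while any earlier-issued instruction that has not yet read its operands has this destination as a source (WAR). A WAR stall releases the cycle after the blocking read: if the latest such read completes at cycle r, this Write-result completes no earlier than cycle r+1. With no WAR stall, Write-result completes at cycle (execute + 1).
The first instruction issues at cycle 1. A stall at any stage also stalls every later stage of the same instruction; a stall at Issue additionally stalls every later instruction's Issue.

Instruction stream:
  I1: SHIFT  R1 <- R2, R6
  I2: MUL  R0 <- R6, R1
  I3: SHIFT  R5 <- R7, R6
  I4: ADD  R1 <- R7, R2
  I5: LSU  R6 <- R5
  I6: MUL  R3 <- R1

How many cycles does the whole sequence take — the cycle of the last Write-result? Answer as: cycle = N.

cycle 1: I1→SHIFT
cycle 2: I1 RO | I2→MUL
cycle 3: I1 EX
cycle 4: I1 WR R1
cycle 5: I2 RO | I3→SHIFT
cycle 6: I3 RO | I4→ADD
cycle 7: I3 EX | I4 RO | I5→LSU
cycle 8: I3 WR R5
cycle 9: I4 EX | I5 RO
cycle 10: I4 WR R1 | I5 EX
cycle 11: I2 EX | I5 WR R6
cycle 12: I2 WR R0
cycle 13: I6→MUL
cycle 14: I6 RO
cycle 20: I6 EX
cycle 21: I6 WR R3

cycle = 21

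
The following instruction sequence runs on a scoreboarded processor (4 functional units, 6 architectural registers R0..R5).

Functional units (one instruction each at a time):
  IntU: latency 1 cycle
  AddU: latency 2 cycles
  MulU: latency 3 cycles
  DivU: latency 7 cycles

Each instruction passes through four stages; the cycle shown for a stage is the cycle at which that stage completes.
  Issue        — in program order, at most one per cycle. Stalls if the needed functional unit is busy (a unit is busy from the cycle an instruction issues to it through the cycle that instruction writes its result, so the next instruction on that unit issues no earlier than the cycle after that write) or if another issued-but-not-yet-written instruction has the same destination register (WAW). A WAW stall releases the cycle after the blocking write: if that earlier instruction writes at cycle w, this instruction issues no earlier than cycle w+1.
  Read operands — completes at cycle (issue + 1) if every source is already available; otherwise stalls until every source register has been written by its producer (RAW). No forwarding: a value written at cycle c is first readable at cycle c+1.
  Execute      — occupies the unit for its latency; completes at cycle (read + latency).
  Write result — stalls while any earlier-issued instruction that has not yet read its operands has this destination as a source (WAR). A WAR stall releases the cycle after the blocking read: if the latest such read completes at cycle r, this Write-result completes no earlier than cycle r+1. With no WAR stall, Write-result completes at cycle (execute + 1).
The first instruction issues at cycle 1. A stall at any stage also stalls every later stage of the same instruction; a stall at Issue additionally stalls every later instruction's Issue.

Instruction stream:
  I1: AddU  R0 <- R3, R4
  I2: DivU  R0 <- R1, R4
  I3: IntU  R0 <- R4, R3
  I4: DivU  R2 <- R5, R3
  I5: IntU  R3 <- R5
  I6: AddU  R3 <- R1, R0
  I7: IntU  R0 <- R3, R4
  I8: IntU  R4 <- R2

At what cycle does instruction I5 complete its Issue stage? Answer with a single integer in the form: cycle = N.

cycle = 20

I1 -> (1, 2, 4, 5)
I2 -> (6, 7, 14, 15)  // WAW R0: wait I1 write@5
I3 -> (16, 17, 18, 19)  // WAW R0: wait I2 write@15
I4 -> (17, 18, 25, 26)
I5 -> (20, 21, 22, 23)  // struct: IntU busy until I3 writes@19
I6 -> (24, 25, 27, 28)  // WAW R3: wait I5 write@23
I7 -> (25, 29, 30, 31)  // RAW R3: wait I6 write@28
I8 -> (32, 33, 34, 35)  // struct: IntU busy until I7 writes@31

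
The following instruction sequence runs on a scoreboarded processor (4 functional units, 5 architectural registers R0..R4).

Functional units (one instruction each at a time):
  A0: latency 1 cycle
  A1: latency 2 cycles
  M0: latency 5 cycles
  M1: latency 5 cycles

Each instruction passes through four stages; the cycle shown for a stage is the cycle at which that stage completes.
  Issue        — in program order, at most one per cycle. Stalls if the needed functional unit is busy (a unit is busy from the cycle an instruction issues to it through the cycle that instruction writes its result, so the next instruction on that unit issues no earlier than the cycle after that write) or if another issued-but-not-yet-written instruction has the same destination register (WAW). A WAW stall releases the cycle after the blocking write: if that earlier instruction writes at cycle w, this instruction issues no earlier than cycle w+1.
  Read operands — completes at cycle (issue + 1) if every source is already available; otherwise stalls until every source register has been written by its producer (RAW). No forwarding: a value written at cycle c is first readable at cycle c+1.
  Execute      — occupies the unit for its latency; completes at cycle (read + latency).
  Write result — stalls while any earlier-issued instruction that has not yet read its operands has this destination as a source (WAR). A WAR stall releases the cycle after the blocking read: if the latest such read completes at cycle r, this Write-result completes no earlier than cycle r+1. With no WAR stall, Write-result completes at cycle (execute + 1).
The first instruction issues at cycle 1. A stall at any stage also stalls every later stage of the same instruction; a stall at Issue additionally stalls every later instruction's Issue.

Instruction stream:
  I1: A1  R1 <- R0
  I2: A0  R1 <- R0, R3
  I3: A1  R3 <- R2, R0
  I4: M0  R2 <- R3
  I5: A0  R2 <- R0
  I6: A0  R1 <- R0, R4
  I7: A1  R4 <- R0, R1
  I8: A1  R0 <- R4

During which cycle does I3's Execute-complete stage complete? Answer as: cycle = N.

cycle = 10

c1: I1→A1
c2: I1 RO
c4: I1 EX
c5: I1 WR R1
c6: I2→A0
c7: I2 RO | I3→A1
c8: I2 EX | I3 RO | I4→M0
c9: I2 WR R1
c10: I3 EX
c11: I3 WR R3
c12: I4 RO
c17: I4 EX
c18: I4 WR R2
c19: I5→A0
c20: I5 RO
c21: I5 EX
c22: I5 WR R2
c23: I6→A0
c24: I6 RO | I7→A1
c25: I6 EX
c26: I6 WR R1
c27: I7 RO
c29: I7 EX
c30: I7 WR R4
c31: I8→A1
c32: I8 RO
c34: I8 EX
c35: I8 WR R0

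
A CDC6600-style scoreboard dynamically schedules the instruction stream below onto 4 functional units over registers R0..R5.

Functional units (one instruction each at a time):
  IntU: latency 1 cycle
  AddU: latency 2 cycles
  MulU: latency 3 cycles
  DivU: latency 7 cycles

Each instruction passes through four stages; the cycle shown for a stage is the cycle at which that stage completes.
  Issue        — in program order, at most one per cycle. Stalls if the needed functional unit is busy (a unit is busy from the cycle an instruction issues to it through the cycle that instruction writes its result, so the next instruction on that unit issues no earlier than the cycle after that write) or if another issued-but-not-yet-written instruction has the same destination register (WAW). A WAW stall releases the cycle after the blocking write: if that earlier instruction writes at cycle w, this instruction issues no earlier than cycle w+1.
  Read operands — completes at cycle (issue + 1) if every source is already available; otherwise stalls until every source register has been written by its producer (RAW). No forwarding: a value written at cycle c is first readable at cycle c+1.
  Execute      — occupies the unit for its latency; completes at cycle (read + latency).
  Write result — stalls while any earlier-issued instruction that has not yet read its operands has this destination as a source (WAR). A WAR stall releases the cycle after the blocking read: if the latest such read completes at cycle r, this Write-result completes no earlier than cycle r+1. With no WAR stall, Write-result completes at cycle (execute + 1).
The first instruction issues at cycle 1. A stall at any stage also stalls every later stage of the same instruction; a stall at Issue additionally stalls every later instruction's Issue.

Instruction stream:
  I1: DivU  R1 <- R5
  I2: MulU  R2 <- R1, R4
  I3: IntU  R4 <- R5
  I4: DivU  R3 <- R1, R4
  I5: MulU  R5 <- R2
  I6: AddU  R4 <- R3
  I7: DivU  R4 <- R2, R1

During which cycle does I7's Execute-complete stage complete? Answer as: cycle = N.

cycle = 34

t=1  issue I1 (DivU)
t=2  I1 read-ops; issue I2 (MulU)
t=3  issue I3 (IntU)
t=4  I3 read-ops
t=5  I3 finished on IntU
t=9  I1 finished on DivU
t=10  I1→R1
t=11  I2 read-ops; issue I4 (DivU)
t=12  I3→R4
t=13  I4 read-ops
t=14  I2 finished on MulU
t=15  I2→R2
t=16  issue I5 (MulU)
t=17  I5 read-ops; issue I6 (AddU)
t=20  I4 finished on DivU; I5 finished on MulU
t=21  I4→R3; I5→R5
t=22  I6 read-ops
t=24  I6 finished on AddU
t=25  I6→R4
t=26  issue I7 (DivU)
t=27  I7 read-ops
t=34  I7 finished on DivU
t=35  I7→R4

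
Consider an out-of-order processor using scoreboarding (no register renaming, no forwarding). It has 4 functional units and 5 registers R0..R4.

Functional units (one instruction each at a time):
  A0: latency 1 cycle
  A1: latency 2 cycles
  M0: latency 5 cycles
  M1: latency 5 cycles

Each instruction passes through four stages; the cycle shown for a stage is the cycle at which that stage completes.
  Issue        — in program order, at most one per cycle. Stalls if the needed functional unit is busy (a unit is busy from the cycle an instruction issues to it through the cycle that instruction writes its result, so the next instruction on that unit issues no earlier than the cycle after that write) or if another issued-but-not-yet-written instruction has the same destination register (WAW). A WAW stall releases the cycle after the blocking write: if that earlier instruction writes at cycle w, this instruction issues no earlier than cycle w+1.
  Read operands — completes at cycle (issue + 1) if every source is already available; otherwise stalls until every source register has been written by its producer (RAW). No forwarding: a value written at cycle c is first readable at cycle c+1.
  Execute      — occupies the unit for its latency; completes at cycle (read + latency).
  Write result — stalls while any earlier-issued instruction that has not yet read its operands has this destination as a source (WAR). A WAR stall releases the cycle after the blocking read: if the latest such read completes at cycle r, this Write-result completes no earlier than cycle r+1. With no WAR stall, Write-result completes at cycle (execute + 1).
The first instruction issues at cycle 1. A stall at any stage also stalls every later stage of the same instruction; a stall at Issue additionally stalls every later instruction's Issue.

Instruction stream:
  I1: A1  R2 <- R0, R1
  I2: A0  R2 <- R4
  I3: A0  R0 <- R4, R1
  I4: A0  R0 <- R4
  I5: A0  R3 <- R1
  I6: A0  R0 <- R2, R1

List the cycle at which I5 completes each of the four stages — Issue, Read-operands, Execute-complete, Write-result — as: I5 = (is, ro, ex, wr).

I5 = (18, 19, 20, 21)

I1: IS=1 RO=2 EX=4 WR=5
I2: IS=6 RO=7 EX=8 WR=9  [WAW R2: wait I1 write@5]
I3: IS=10 RO=11 EX=12 WR=13  [struct: A0 busy until I2 writes@9]
I4: IS=14 RO=15 EX=16 WR=17  [struct: A0 busy until I3 writes@13]
I5: IS=18 RO=19 EX=20 WR=21  [struct: A0 busy until I4 writes@17]
I6: IS=22 RO=23 EX=24 WR=25  [struct: A0 busy until I5 writes@21]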